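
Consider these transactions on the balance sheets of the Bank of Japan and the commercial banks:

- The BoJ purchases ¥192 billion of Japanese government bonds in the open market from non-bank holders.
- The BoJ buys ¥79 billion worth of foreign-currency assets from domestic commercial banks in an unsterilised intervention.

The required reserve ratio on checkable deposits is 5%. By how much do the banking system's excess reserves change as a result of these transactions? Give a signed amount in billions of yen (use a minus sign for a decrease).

+¥261.4 billion

Asset purchase (from non-banks) ¥192 billion: reserves +¥192B, deposits +¥192B.
FX purchase ¥79 billion: reserves +¥79B, deposits 0.
Totals: Δreserves = +¥271B, Δdeposits = +¥192B.
Δrequired reserves = 5% × +¥192B = +¥9.6B.
Δexcess reserves = Δreserves − Δrequired = +¥271B − (+¥9.6B) = +¥261.4 billion.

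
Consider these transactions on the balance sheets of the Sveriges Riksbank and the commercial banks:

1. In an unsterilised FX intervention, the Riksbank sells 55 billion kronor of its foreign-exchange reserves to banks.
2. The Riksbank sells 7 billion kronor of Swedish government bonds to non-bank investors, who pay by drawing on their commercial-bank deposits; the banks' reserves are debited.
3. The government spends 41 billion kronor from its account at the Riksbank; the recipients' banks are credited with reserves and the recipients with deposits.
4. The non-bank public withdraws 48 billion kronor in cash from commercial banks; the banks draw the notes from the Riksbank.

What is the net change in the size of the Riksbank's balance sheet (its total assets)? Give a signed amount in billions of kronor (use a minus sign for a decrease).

Riksbank balance sheet:
  Assets:      Securities −7B, Foreign assets −55B
  Liabilities: Bank reserves −69B, Currency in circulation +48B, Government deposits −41B
Change in total Riksbank assets = -62 billion.

-62 billion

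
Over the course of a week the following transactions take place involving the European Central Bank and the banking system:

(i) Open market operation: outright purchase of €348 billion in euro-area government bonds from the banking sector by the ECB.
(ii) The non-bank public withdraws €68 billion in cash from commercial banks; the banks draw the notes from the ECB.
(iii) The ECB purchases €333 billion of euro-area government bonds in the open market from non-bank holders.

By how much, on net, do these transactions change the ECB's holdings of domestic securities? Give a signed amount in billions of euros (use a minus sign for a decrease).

ECB balance sheet:
  Assets:      Securities +€681B
  Liabilities: Bank reserves +€613B, Currency in circulation +€68B
Commercial banking system:
  Assets:      Reserves at CB +€613B, Securities −€348B
  Liabilities: Checkable deposits +€265B
So the change in the ECB's holdings of domestic securities is +€681 billion.

+€681 billion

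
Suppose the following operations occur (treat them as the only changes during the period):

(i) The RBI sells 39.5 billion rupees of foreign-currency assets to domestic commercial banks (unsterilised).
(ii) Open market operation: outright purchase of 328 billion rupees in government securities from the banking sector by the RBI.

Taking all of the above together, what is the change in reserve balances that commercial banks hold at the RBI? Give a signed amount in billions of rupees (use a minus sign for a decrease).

+288.5 billion

FX sale 39.5 billion rupees: the buying banks pay out of their reserve balances → −39.5B.
OMO purchase (from banks) 328 billion rupees: the RBI pays by crediting reserve accounts → +328B.
Net: −39.5 + 328 = +288.5 billion.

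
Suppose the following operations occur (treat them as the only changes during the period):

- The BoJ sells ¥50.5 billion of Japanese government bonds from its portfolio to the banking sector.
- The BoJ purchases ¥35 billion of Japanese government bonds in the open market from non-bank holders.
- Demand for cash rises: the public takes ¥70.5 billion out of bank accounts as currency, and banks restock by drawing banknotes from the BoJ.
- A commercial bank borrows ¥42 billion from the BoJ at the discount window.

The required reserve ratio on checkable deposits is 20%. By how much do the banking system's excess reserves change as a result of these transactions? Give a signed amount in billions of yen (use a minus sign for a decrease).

OMO sale (to banks) ¥50.5 billion: reserves −¥50.5B, deposits 0.
Asset purchase (from non-banks) ¥35 billion: reserves +¥35B, deposits +¥35B.
Currency withdrawal ¥70.5 billion: reserves −¥70.5B, deposits −¥70.5B.
Discount-window loan ¥42 billion: reserves +¥42B, deposits 0.
Totals: Δreserves = −¥44B, Δdeposits = −¥35.5B.
Δrequired reserves = 20% × −¥35.5B = −¥7.1B.
Δexcess reserves = Δreserves − Δrequired = −¥44B − (−¥7.1B) = -¥36.9 billion.

-¥36.9 billion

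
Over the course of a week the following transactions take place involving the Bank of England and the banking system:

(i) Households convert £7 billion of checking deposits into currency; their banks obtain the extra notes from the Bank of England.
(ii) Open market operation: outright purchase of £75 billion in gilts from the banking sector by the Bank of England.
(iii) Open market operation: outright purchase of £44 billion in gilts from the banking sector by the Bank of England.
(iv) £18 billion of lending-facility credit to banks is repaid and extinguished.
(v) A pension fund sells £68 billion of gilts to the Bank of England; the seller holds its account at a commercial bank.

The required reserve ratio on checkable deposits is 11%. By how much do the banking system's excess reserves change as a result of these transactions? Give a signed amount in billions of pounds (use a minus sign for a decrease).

Currency withdrawal £7 billion: reserves −£7B, deposits −£7B.
OMO purchase (from banks) £75 billion: reserves +£75B, deposits 0.
OMO purchase (from banks) £44 billion: reserves +£44B, deposits 0.
Discount-window repayment £18 billion: reserves −£18B, deposits 0.
Asset purchase (from non-banks) £68 billion: reserves +£68B, deposits +£68B.
Totals: Δreserves = +£162B, Δdeposits = +£61B.
Δrequired reserves = 11% × +£61B = +£6.71B.
Δexcess reserves = Δreserves − Δrequired = +£162B − (+£6.71B) = +£155.29 billion.

+£155.29 billion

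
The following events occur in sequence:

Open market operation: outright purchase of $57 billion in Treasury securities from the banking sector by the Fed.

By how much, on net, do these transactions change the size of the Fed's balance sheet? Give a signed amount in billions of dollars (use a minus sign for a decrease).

OMO purchase (from banks) $57 billion: a Fed asset is acquired → +$57B.

+$57 billion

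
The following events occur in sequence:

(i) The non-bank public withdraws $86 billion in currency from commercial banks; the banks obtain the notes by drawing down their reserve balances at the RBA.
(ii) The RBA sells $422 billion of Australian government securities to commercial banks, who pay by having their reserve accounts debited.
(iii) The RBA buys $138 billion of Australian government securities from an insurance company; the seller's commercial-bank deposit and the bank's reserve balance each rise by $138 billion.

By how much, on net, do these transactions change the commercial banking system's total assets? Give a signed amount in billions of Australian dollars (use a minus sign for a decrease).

+$52 billion

Currency withdrawal $86 billion: bank balance sheets shrink → −$86B.
OMO sale (to banks) $422 billion: just an asset swap on bank balance sheets → 0.
Asset purchase (from non-banks) $138 billion: bank balance sheets expand → +$138B.
Net: −86 + 0 + 138 = +$52 billion.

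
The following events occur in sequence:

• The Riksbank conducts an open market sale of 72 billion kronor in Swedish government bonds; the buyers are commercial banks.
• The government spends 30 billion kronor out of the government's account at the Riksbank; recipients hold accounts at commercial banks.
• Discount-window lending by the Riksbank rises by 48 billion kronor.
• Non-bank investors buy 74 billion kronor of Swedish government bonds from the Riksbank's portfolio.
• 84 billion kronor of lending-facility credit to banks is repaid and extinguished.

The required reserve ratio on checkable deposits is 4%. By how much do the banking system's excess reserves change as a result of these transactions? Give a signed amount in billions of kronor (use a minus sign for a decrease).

-150.24 billion

OMO sale (to banks) 72 billion kronor: reserves −72B, deposits 0.
Government spending 30 billion kronor: reserves +30B, deposits +30B.
Discount-window loan 48 billion kronor: reserves +48B, deposits 0.
Asset sale (to non-banks) 74 billion kronor: reserves −74B, deposits −74B.
Discount-window repayment 84 billion kronor: reserves −84B, deposits 0.
Totals: Δreserves = −152B, Δdeposits = −44B.
Δrequired reserves = 4% × −44B = −1.76B.
Δexcess reserves = Δreserves − Δrequired = −152B − (−1.76B) = -150.24 billion.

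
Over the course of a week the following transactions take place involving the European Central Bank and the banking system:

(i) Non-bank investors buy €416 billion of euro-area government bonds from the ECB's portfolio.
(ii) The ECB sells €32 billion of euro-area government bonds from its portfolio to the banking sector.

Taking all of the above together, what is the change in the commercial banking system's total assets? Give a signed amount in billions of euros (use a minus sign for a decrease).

ECB balance sheet:
  Assets:      Securities −€448B
  Liabilities: Bank reserves −€448B
Commercial banking system:
  Assets:      Reserves at CB −€448B, Securities +€32B
  Liabilities: Checkable deposits −€416B
Change in total bank assets = -€416 billion.

-€416 billion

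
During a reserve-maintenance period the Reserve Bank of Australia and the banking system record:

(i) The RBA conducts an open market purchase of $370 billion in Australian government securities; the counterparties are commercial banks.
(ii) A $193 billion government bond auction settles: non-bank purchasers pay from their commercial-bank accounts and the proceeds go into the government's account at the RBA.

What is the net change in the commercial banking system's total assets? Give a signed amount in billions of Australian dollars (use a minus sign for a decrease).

OMO purchase (from banks) $370 billion: just an asset swap on bank balance sheets → 0.
Government account inflow $193 billion: bank balance sheets shrink → −$193B.
Net: 0 − 193 = -$193 billion.

-$193 billion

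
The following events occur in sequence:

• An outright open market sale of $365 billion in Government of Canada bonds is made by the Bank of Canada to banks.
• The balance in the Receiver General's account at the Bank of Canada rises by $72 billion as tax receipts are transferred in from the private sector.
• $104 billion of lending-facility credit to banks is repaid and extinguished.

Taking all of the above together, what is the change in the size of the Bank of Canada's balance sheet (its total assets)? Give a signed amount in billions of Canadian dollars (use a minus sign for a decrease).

-$469 billion

Bank of Canada balance sheet:
  Assets:      Securities −$365B, Loans to banks −$104B
  Liabilities: Bank reserves −$541B, Government deposits +$72B
Change in total Bank of Canada assets = -$469 billion.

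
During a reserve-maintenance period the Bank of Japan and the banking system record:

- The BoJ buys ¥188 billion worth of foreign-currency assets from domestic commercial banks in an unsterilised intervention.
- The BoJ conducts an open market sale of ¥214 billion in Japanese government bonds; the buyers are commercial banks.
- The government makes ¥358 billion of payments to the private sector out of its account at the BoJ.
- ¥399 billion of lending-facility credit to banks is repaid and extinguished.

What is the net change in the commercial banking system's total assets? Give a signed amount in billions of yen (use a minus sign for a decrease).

BoJ balance sheet:
  Assets:      Securities −¥214B, Loans to banks −¥399B, Foreign assets +¥188B
  Liabilities: Bank reserves −¥67B, Government deposits −¥358B
Commercial banking system:
  Assets:      Reserves at CB −¥67B, Securities +¥214B, Foreign assets −¥188B
  Liabilities: Checkable deposits +¥358B, Borrowings from CB −¥399B
Change in total bank assets = -¥41 billion.

-¥41 billion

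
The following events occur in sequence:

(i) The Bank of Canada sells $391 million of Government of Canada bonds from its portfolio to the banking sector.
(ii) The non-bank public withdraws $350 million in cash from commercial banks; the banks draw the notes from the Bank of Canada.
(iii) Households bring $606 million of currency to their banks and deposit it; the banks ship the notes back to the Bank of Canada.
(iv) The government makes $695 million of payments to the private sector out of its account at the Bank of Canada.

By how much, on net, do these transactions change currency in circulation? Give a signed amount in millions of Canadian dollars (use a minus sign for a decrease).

OMO sale (to banks) $391 million: no currency enters or leaves circulation → 0.
Currency withdrawal $350 million: notes leave the central bank → +$350M.
Currency deposit $606 million: notes return to the central bank → −$606M.
Government spending $695 million: no currency enters or leaves circulation → 0.
Net: 0 + 350 − 606 + 0 = -$256 million.

-$256 million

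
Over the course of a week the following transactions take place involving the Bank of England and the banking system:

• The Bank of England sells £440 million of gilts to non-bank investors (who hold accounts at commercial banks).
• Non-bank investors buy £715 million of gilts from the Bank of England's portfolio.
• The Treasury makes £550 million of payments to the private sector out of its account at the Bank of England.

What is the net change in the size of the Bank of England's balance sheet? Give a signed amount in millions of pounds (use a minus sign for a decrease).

Bank of England balance sheet:
  Assets:      Securities −£1155M
  Liabilities: Bank reserves −£605M, Government deposits −£550M
Change in total Bank of England assets = -£1155 million.

-£1155 million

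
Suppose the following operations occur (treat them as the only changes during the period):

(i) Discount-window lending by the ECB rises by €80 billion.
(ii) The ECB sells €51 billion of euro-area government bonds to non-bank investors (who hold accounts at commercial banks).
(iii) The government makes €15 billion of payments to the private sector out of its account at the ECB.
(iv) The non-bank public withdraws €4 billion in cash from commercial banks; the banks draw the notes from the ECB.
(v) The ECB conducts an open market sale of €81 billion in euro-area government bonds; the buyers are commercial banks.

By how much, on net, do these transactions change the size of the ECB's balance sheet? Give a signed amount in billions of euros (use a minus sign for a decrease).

ECB balance sheet:
  Assets:      Securities −€132B, Loans to banks +€80B
  Liabilities: Bank reserves −€41B, Currency in circulation +€4B, Government deposits −€15B
Commercial banking system:
  Assets:      Reserves at CB −€41B, Securities +€81B
  Liabilities: Checkable deposits −€40B, Borrowings from CB +€80B
Change in total ECB assets = -€52 billion.

-€52 billion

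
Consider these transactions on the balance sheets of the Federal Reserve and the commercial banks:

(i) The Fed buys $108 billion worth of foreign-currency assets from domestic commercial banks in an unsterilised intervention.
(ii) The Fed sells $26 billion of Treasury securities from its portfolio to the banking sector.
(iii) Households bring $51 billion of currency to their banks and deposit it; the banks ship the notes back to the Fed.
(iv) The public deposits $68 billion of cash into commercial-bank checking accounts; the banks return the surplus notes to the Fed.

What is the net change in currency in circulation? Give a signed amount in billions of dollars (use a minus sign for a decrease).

-$119 billion

FX purchase $108 billion: no currency enters or leaves circulation → 0.
OMO sale (to banks) $26 billion: no currency enters or leaves circulation → 0.
Currency deposit $51 billion: notes return to the central bank → −$51B.
Currency deposit $68 billion: notes return to the central bank → −$68B.
Net: 0 + 0 − 51 − 68 = -$119 billion.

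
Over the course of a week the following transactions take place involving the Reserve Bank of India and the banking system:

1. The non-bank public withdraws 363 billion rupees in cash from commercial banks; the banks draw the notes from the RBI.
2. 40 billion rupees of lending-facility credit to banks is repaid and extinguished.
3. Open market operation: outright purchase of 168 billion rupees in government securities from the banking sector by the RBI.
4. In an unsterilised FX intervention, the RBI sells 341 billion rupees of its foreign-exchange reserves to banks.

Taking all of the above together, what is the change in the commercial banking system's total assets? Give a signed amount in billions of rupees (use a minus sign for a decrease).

-403 billion

Currency withdrawal 363 billion rupees: bank balance sheets shrink → −363B.
Discount-window repayment 40 billion rupees: bank balance sheets shrink → −40B.
OMO purchase (from banks) 168 billion rupees: just an asset swap on bank balance sheets → 0.
FX sale 341 billion rupees: just an asset swap on bank balance sheets → 0.
Net: −363 − 40 + 0 + 0 = -403 billion.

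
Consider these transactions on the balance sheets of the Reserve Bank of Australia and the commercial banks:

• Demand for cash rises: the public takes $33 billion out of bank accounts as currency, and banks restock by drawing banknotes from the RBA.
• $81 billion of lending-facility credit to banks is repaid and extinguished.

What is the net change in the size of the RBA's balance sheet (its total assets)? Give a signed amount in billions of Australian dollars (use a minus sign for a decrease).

Currency withdrawal $33 billion: only the composition of liabilities changes → 0.
Discount-window repayment $81 billion: an RBA asset is shed → −$81B.
Net: 0 − 81 = -$81 billion.

-$81 billion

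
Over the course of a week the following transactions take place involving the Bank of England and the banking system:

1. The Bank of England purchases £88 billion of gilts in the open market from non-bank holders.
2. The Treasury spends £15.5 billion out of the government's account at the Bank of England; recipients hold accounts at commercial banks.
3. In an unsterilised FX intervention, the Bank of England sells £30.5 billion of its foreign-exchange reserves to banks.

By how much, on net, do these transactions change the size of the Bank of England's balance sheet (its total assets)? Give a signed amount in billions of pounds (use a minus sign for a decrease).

+£57.5 billion

Asset purchase (from non-banks) £88 billion: a Bank of England asset is acquired → +£88B.
Government spending £15.5 billion: only the composition of liabilities changes → 0.
FX sale £30.5 billion: a Bank of England asset is shed → −£30.5B.
Net: 88 + 0 − 30.5 = +£57.5 billion.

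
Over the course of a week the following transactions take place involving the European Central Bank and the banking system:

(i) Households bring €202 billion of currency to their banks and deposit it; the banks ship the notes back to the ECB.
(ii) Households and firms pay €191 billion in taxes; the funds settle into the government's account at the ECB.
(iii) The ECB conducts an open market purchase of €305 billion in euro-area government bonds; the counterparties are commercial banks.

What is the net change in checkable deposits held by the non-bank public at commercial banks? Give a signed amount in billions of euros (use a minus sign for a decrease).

+€11 billion

Currency deposit €202 billion: non-bank counterparties' bank balances rise → +€202B.
Government account inflow €191 billion: non-bank counterparties' bank balances fall → −€191B.
OMO purchase (from banks) €305 billion: the counterparty is a bank, so public deposits are unchanged → 0.
Net: 202 − 191 + 0 = +€11 billion.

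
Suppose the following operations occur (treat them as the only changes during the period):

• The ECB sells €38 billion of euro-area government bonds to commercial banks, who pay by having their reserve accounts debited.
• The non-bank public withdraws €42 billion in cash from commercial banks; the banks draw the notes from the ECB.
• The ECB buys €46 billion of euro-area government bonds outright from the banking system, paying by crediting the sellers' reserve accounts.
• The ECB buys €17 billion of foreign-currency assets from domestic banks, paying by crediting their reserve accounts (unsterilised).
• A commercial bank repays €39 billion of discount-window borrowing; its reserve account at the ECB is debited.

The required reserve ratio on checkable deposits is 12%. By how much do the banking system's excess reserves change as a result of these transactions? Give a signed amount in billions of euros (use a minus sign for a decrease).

OMO sale (to banks) €38 billion: reserves −€38B, deposits 0.
Currency withdrawal €42 billion: reserves −€42B, deposits −€42B.
OMO purchase (from banks) €46 billion: reserves +€46B, deposits 0.
FX purchase €17 billion: reserves +€17B, deposits 0.
Discount-window repayment €39 billion: reserves −€39B, deposits 0.
Totals: Δreserves = −€56B, Δdeposits = −€42B.
Δrequired reserves = 12% × −€42B = −€5.04B.
Δexcess reserves = Δreserves − Δrequired = −€56B − (−€5.04B) = -€50.96 billion.

-€50.96 billion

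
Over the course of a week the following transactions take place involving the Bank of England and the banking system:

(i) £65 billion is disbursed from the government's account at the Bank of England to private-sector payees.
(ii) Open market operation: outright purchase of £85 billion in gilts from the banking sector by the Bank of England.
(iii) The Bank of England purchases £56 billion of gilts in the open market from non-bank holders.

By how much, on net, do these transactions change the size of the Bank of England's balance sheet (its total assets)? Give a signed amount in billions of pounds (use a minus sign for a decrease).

+£141 billion

Bank of England balance sheet:
  Assets:      Securities +£141B
  Liabilities: Bank reserves +£206B, Government deposits −£65B
Change in total Bank of England assets = +£141 billion.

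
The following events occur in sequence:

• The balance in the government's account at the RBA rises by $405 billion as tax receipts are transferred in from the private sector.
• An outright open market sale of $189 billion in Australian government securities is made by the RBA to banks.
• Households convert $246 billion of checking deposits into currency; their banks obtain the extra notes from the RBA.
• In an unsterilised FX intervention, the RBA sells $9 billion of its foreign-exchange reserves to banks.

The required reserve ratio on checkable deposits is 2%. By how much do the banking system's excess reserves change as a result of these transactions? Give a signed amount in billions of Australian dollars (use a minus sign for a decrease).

-$835.98 billion

Government account inflow $405 billion: reserves −$405B, deposits −$405B.
OMO sale (to banks) $189 billion: reserves −$189B, deposits 0.
Currency withdrawal $246 billion: reserves −$246B, deposits −$246B.
FX sale $9 billion: reserves −$9B, deposits 0.
Totals: Δreserves = −$849B, Δdeposits = −$651B.
Δrequired reserves = 2% × −$651B = −$13.02B.
Δexcess reserves = Δreserves − Δrequired = −$849B − (−$13.02B) = -$835.98 billion.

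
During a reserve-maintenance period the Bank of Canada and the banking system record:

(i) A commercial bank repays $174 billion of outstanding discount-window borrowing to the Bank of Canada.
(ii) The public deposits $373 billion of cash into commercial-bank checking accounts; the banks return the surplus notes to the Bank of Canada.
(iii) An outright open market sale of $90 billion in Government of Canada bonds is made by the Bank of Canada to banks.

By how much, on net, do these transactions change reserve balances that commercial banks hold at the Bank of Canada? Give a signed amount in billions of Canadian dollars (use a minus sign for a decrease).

+$109 billion

Discount-window repayment $174 billion: repayment is debited from reserves → −$174B.
Currency deposit $373 billion: returned notes are swapped for reserve credit → +$373B.
OMO sale (to banks) $90 billion: the buying banks pay out of their reserve balances → −$90B.
Net: −174 + 373 − 90 = +$109 billion.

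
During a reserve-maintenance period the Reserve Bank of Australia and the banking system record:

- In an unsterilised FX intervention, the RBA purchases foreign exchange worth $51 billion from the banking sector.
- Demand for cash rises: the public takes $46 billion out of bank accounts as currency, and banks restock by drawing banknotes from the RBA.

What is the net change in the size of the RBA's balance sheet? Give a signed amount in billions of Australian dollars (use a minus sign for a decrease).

RBA balance sheet:
  Assets:      Foreign assets +$51B
  Liabilities: Bank reserves +$5B, Currency in circulation +$46B
Change in total RBA assets = +$51 billion.

+$51 billion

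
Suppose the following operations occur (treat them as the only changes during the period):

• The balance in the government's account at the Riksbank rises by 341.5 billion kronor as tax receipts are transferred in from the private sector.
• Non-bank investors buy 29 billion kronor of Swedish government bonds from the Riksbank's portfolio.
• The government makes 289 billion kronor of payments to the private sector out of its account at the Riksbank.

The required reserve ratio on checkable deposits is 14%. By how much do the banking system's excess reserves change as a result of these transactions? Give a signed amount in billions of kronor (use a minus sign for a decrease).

-70.09 billion

Government account inflow 341.5 billion kronor: reserves −341.5B, deposits −341.5B.
Asset sale (to non-banks) 29 billion kronor: reserves −29B, deposits −29B.
Government spending 289 billion kronor: reserves +289B, deposits +289B.
Totals: Δreserves = −81.5B, Δdeposits = −81.5B.
Δrequired reserves = 14% × −81.5B = −11.41B.
Δexcess reserves = Δreserves − Δrequired = −81.5B − (−11.41B) = -70.09 billion.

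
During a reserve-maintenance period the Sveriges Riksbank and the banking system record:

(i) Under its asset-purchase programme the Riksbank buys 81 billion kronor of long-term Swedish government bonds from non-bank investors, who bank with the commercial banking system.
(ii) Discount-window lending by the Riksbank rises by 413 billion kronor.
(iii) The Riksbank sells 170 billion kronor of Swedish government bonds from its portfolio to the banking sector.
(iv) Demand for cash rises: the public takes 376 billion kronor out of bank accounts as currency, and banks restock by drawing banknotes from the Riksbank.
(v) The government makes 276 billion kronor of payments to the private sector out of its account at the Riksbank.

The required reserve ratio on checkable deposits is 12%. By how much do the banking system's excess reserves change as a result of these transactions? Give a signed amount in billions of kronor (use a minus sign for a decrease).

+226.28 billion

Asset purchase (from non-banks) 81 billion kronor: reserves +81B, deposits +81B.
Discount-window loan 413 billion kronor: reserves +413B, deposits 0.
OMO sale (to banks) 170 billion kronor: reserves −170B, deposits 0.
Currency withdrawal 376 billion kronor: reserves −376B, deposits −376B.
Government spending 276 billion kronor: reserves +276B, deposits +276B.
Totals: Δreserves = +224B, Δdeposits = −19B.
Δrequired reserves = 12% × −19B = −2.28B.
Δexcess reserves = Δreserves − Δrequired = +224B − (−2.28B) = +226.28 billion.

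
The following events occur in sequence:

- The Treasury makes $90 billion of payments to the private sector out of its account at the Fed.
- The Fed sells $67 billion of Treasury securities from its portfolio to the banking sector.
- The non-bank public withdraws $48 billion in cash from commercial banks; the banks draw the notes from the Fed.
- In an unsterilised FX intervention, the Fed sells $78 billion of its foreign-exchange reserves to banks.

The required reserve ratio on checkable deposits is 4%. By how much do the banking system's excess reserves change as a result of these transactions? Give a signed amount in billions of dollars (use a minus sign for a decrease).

-$104.68 billion

Government spending $90 billion: reserves +$90B, deposits +$90B.
OMO sale (to banks) $67 billion: reserves −$67B, deposits 0.
Currency withdrawal $48 billion: reserves −$48B, deposits −$48B.
FX sale $78 billion: reserves −$78B, deposits 0.
Totals: Δreserves = −$103B, Δdeposits = +$42B.
Δrequired reserves = 4% × +$42B = +$1.68B.
Δexcess reserves = Δreserves − Δrequired = −$103B − (+$1.68B) = -$104.68 billion.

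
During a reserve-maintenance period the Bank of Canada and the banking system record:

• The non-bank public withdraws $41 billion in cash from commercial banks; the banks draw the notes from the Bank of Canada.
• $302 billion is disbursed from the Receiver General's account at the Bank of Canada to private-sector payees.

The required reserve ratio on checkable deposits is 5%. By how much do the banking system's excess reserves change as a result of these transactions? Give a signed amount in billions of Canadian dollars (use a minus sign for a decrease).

+$247.95 billion

Currency withdrawal $41 billion: reserves −$41B, deposits −$41B.
Government spending $302 billion: reserves +$302B, deposits +$302B.
Totals: Δreserves = +$261B, Δdeposits = +$261B.
Δrequired reserves = 5% × +$261B = +$13.05B.
Δexcess reserves = Δreserves − Δrequired = +$261B − (+$13.05B) = +$247.95 billion.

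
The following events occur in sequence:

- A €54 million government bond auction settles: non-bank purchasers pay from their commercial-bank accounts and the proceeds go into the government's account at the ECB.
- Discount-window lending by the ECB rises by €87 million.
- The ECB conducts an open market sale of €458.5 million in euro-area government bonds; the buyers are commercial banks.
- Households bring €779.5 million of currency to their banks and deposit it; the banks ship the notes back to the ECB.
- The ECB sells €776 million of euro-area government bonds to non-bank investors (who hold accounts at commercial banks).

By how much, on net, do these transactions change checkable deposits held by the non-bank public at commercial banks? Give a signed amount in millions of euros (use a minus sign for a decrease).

ECB balance sheet:
  Assets:      Securities −€1234.5M, Loans to banks +€87M
  Liabilities: Bank reserves −€422M, Currency in circulation −€779.5M, Government deposits +€54M
Commercial banking system:
  Assets:      Reserves at CB −€422M, Securities +€458.5M
  Liabilities: Checkable deposits −€50.5M, Borrowings from CB +€87M
So the change in checkable deposits held by the non-bank public at commercial banks is -€50.5 million.

-€50.5 million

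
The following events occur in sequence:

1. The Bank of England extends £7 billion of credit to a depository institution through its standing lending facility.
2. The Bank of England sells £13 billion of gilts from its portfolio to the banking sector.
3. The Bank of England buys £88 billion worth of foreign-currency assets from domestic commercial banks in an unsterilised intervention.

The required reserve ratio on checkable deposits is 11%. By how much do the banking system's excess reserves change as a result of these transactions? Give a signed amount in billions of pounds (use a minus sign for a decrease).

Discount-window loan £7 billion: reserves +£7B, deposits 0.
OMO sale (to banks) £13 billion: reserves −£13B, deposits 0.
FX purchase £88 billion: reserves +£88B, deposits 0.
Totals: Δreserves = +£82B, Δdeposits = 0.
Δrequired reserves = 11% × 0 = 0.
Δexcess reserves = Δreserves − Δrequired = +£82B − (0) = +£82 billion.

+£82 billion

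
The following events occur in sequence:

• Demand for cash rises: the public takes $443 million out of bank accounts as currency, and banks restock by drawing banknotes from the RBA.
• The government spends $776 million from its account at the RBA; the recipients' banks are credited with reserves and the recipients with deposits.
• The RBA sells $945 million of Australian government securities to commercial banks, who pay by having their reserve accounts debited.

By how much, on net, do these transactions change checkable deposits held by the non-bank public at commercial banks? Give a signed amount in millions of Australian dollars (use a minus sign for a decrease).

RBA balance sheet:
  Assets:      Securities −$945M
  Liabilities: Bank reserves −$612M, Currency in circulation +$443M, Government deposits −$776M
Commercial banking system:
  Assets:      Reserves at CB −$612M, Securities +$945M
  Liabilities: Checkable deposits +$333M
So the change in checkable deposits held by the non-bank public at commercial banks is +$333 million.

+$333 million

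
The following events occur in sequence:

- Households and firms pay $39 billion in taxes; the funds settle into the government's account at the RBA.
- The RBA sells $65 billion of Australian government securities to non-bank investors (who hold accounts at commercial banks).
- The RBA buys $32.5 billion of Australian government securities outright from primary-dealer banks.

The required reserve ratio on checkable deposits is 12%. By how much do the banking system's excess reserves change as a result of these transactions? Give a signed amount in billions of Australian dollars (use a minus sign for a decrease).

Government account inflow $39 billion: reserves −$39B, deposits −$39B.
Asset sale (to non-banks) $65 billion: reserves −$65B, deposits −$65B.
OMO purchase (from banks) $32.5 billion: reserves +$32.5B, deposits 0.
Totals: Δreserves = −$71.5B, Δdeposits = −$104B.
Δrequired reserves = 12% × −$104B = −$12.48B.
Δexcess reserves = Δreserves − Δrequired = −$71.5B − (−$12.48B) = -$59.02 billion.

-$59.02 billion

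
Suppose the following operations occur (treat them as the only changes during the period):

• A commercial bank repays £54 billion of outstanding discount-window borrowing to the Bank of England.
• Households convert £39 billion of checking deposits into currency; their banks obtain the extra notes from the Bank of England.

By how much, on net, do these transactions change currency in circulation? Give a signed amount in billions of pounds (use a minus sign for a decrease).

+£39 billion

Discount-window repayment £54 billion: no currency enters or leaves circulation → 0.
Currency withdrawal £39 billion: notes leave the central bank → +£39B.
Net: 0 + 39 = +£39 billion.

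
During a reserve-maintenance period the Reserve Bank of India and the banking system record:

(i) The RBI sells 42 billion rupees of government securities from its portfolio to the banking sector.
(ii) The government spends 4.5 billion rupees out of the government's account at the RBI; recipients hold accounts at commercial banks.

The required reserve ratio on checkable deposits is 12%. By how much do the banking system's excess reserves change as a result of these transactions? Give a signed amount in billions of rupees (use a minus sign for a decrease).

-38.04 billion

OMO sale (to banks) 42 billion rupees: reserves −42B, deposits 0.
Government spending 4.5 billion rupees: reserves +4.5B, deposits +4.5B.
Totals: Δreserves = −37.5B, Δdeposits = +4.5B.
Δrequired reserves = 12% × +4.5B = +0.54B.
Δexcess reserves = Δreserves − Δrequired = −37.5B − (+0.54B) = -38.04 billion.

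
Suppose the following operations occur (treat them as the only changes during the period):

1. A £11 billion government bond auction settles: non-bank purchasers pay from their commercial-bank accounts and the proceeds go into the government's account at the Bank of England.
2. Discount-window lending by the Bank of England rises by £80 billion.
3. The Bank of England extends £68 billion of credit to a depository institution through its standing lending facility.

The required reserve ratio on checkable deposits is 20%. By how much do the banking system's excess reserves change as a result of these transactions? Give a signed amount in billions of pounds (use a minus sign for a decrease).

+£139.2 billion

Government account inflow £11 billion: reserves −£11B, deposits −£11B.
Discount-window loan £80 billion: reserves +£80B, deposits 0.
Discount-window loan £68 billion: reserves +£68B, deposits 0.
Totals: Δreserves = +£137B, Δdeposits = −£11B.
Δrequired reserves = 20% × −£11B = −£2.2B.
Δexcess reserves = Δreserves − Δrequired = +£137B − (−£2.2B) = +£139.2 billion.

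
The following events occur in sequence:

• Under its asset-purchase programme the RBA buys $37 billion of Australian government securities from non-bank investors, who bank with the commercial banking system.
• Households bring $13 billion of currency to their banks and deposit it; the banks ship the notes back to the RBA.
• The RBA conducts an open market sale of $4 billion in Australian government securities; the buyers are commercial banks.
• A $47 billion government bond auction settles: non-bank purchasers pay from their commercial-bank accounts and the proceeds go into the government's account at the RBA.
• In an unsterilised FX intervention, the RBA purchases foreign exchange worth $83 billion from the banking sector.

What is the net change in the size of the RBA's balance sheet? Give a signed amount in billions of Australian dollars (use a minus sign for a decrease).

+$116 billion

Asset purchase (from non-banks) $37 billion: an RBA asset is acquired → +$37B.
Currency deposit $13 billion: only the composition of liabilities changes → 0.
OMO sale (to banks) $4 billion: an RBA asset is shed → −$4B.
Government account inflow $47 billion: only the composition of liabilities changes → 0.
FX purchase $83 billion: an RBA asset is acquired → +$83B.
Net: 37 + 0 − 4 + 0 + 83 = +$116 billion.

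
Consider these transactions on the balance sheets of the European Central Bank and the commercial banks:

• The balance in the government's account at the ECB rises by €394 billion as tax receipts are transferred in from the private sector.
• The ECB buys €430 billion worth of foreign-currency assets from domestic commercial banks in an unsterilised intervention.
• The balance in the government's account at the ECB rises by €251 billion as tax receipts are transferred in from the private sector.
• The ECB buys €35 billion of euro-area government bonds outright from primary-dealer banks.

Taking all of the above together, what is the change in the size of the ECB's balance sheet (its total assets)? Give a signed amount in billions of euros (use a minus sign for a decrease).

+€465 billion

ECB balance sheet:
  Assets:      Securities +€35B, Foreign assets +€430B
  Liabilities: Bank reserves −€180B, Government deposits +€645B
Change in total ECB assets = +€465 billion.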